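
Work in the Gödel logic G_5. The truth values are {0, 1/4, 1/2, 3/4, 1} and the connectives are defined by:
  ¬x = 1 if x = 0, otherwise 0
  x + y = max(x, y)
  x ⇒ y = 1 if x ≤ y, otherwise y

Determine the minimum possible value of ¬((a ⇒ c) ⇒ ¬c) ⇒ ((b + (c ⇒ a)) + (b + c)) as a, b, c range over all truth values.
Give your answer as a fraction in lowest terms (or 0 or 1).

1/4

Take a = 0, b = 0, c = 1/4:
a ⇒ c = 0 ⇒ 1/4 = 1
¬c = ¬1/4 = 0
(a ⇒ c) ⇒ ¬c = 1 ⇒ 0 = 0
¬((a ⇒ c) ⇒ ¬c) = ¬0 = 1
c ⇒ a = 1/4 ⇒ 0 = 0
b + (c ⇒ a) = 0 + 0 = 0
b + c = 0 + 1/4 = 1/4
(b + (c ⇒ a)) + (b + c) = 0 + 1/4 = 1/4
¬((a ⇒ c) ⇒ ¬c) ⇒ ((b + (c ⇒ a)) + (b + c)) = 1 ⇒ 1/4 = 1/4
No assignment yields a value below 1/4, so this is the minimum.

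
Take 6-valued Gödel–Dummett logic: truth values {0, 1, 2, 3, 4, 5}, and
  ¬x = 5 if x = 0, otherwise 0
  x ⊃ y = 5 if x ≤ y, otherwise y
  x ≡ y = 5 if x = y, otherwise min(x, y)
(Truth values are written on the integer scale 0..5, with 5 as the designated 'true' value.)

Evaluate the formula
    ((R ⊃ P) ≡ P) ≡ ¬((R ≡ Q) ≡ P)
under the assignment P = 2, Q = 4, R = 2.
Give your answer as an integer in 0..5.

R ⊃ P = 2 ⊃ 2 = 5
(R ⊃ P) ≡ P = 5 ≡ 2 = 2
R ≡ Q = 2 ≡ 4 = 2
(R ≡ Q) ≡ P = 2 ≡ 2 = 5
¬((R ≡ Q) ≡ P) = ¬5 = 0
((R ⊃ P) ≡ P) ≡ ¬((R ≡ Q) ≡ P) = 2 ≡ 0 = 0

0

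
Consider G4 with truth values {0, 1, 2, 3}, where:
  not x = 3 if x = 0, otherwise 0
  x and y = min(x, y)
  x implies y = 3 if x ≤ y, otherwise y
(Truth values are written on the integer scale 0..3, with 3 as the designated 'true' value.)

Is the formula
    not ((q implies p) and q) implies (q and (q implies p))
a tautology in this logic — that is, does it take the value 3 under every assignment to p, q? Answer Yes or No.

Counterexample: take p = 0, q = 0.
q implies p = 0 implies 0 = 3
(q implies p) and q = 3 and 0 = 0
not ((q implies p) and q) = not 0 = 3
q and (q implies p) = 0 and 3 = 0
not ((q implies p) and q) implies (q and (q implies p)) = 3 implies 0 = 0
This gives 0 ≠ 3.

No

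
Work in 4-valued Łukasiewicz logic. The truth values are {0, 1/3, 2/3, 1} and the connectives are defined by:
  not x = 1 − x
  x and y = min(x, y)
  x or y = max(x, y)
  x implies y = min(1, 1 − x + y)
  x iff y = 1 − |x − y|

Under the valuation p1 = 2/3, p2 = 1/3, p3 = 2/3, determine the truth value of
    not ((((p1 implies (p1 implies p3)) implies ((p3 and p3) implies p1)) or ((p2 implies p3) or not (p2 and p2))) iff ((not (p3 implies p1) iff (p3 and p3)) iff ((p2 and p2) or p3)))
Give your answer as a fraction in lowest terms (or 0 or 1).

p1 implies p3 = 2/3 implies 2/3 = 1
p1 implies (p1 implies p3) = 2/3 implies 1 = 1
p3 and p3 = 2/3 and 2/3 = 2/3
(p3 and p3) implies p1 = 2/3 implies 2/3 = 1
(p1 implies (p1 implies p3)) implies ((p3 and p3) implies p1) = 1 implies 1 = 1
p2 implies p3 = 1/3 implies 2/3 = 1
p2 and p2 = 1/3 and 1/3 = 1/3
not (p2 and p2) = not 1/3 = 2/3
(p2 implies p3) or not (p2 and p2) = 1 or 2/3 = 1
((p1 implies (p1 implies p3)) implies ((p3 and p3) implies p1)) or ((p2 implies p3) or not (p2 and p2)) = 1 or 1 = 1
p3 implies p1 = 2/3 implies 2/3 = 1
not (p3 implies p1) = not 1 = 0
p3 and p3 = 2/3 and 2/3 = 2/3
not (p3 implies p1) iff (p3 and p3) = 0 iff 2/3 = 1/3
p2 and p2 = 1/3 and 1/3 = 1/3
(p2 and p2) or p3 = 1/3 or 2/3 = 2/3
(not (p3 implies p1) iff (p3 and p3)) iff ((p2 and p2) or p3) = 1/3 iff 2/3 = 2/3
(((p1 implies (p1 implies p3)) implies ((p3 and p3) implies p1)) or ((p2 implies p3) or not (p2 and p2))) iff ((not (p3 implies p1) iff (p3 and p3)) iff ((p2 and p2) or p3)) = 1 iff 2/3 = 2/3
not ((((p1 implies (p1 implies p3)) implies ((p3 and p3) implies p1)) or ((p2 implies p3) or not (p2 and p2))) iff ((not (p3 implies p1) iff (p3 and p3)) iff ((p2 and p2) or p3))) = not 2/3 = 1/3

1/3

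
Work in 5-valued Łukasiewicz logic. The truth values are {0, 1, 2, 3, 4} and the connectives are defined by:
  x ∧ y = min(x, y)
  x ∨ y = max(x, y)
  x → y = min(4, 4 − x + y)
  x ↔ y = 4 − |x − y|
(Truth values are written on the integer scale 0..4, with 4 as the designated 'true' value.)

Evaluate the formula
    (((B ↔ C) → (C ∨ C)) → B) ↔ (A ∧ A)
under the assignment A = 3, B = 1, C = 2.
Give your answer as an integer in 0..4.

3

B ↔ C = 1 ↔ 2 = 3
C ∨ C = 2 ∨ 2 = 2
(B ↔ C) → (C ∨ C) = 3 → 2 = 3
((B ↔ C) → (C ∨ C)) → B = 3 → 1 = 2
A ∧ A = 3 ∧ 3 = 3
(((B ↔ C) → (C ∨ C)) → B) ↔ (A ∧ A) = 2 ↔ 3 = 3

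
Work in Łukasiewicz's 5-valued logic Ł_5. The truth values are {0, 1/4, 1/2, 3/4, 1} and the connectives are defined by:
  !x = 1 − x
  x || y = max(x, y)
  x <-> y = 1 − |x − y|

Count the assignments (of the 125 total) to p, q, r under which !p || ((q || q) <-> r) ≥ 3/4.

89

value 1: 45 assignments (counts)
value 3/4: 44 assignments (counts)
value 1/2: 24 assignments
value 1/4: 10 assignments
value 0: 2 assignments
So 89 of the 125 assignments meet the threshold.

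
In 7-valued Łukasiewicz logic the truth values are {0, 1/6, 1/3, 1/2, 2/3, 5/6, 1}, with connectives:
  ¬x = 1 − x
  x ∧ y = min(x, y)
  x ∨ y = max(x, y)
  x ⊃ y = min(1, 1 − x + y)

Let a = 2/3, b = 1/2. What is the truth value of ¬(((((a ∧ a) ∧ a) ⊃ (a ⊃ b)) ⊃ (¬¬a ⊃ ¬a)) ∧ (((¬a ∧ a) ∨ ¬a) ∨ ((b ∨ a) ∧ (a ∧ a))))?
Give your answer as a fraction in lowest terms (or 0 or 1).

1/3

a ∧ a = 2/3 ∧ 2/3 = 2/3
(a ∧ a) ∧ a = 2/3 ∧ 2/3 = 2/3
a ⊃ b = 2/3 ⊃ 1/2 = 5/6
((a ∧ a) ∧ a) ⊃ (a ⊃ b) = 2/3 ⊃ 5/6 = 1
¬a = ¬2/3 = 1/3
¬¬a = ¬1/3 = 2/3
¬a = ¬2/3 = 1/3
¬¬a ⊃ ¬a = 2/3 ⊃ 1/3 = 2/3
(((a ∧ a) ∧ a) ⊃ (a ⊃ b)) ⊃ (¬¬a ⊃ ¬a) = 1 ⊃ 2/3 = 2/3
¬a = ¬2/3 = 1/3
¬a ∧ a = 1/3 ∧ 2/3 = 1/3
¬a = ¬2/3 = 1/3
(¬a ∧ a) ∨ ¬a = 1/3 ∨ 1/3 = 1/3
b ∨ a = 1/2 ∨ 2/3 = 2/3
a ∧ a = 2/3 ∧ 2/3 = 2/3
(b ∨ a) ∧ (a ∧ a) = 2/3 ∧ 2/3 = 2/3
((¬a ∧ a) ∨ ¬a) ∨ ((b ∨ a) ∧ (a ∧ a)) = 1/3 ∨ 2/3 = 2/3
((((a ∧ a) ∧ a) ⊃ (a ⊃ b)) ⊃ (¬¬a ⊃ ¬a)) ∧ (((¬a ∧ a) ∨ ¬a) ∨ ((b ∨ a) ∧ (a ∧ a))) = 2/3 ∧ 2/3 = 2/3
¬(((((a ∧ a) ∧ a) ⊃ (a ⊃ b)) ⊃ (¬¬a ⊃ ¬a)) ∧ (((¬a ∧ a) ∨ ¬a) ∨ ((b ∨ a) ∧ (a ∧ a)))) = ¬2/3 = 1/3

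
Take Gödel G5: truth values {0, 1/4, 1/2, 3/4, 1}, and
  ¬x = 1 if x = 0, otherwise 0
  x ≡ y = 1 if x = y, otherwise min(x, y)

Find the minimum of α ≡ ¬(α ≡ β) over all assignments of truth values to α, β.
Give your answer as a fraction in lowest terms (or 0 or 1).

0

Take α = 0, β = 1/4:
α ≡ β = 0 ≡ 1/4 = 0
¬(α ≡ β) = ¬0 = 1
α ≡ ¬(α ≡ β) = 0 ≡ 1 = 0
No assignment yields a value below 0, so this is the minimum.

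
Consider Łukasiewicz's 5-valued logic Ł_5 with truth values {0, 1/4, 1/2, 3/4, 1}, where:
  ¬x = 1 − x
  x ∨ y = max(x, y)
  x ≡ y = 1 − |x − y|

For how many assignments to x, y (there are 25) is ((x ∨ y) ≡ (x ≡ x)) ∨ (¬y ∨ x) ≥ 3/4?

value 1: 13 assignments (counts)
value 3/4: 9 assignments (counts)
value 1/2: 3 assignments
So 22 of the 25 assignments meet the threshold.

22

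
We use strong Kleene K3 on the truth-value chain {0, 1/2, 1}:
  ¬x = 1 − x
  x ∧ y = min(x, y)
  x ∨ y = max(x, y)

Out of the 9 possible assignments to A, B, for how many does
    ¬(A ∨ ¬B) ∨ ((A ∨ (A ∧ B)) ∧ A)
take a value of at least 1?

A = 0, B = 0 ↦ 0  <
A = 0, B = 1/2 ↦ 1/2  <
A = 0, B = 1 ↦ 1  ≥
A = 1/2, B = 0 ↦ 1/2  <
A = 1/2, B = 1/2 ↦ 1/2  <
A = 1/2, B = 1 ↦ 1/2  <
A = 1, B = 0 ↦ 1  ≥
A = 1, B = 1/2 ↦ 1  ≥
A = 1, B = 1 ↦ 1  ≥
So 4 of the 9 assignments meet the threshold.

4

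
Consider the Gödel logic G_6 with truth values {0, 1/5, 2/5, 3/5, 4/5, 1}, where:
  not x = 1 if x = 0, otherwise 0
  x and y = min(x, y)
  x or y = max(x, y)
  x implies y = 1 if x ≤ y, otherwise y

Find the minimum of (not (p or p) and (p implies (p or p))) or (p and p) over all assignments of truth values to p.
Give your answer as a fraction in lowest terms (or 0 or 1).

Take p = 1/5:
p or p = 1/5 or 1/5 = 1/5
not (p or p) = not 1/5 = 0
p or p = 1/5 or 1/5 = 1/5
p implies (p or p) = 1/5 implies 1/5 = 1
not (p or p) and (p implies (p or p)) = 0 and 1 = 0
p and p = 1/5 and 1/5 = 1/5
(not (p or p) and (p implies (p or p))) or (p and p) = 0 or 1/5 = 1/5
No assignment yields a value below 1/5, so this is the minimum.

1/5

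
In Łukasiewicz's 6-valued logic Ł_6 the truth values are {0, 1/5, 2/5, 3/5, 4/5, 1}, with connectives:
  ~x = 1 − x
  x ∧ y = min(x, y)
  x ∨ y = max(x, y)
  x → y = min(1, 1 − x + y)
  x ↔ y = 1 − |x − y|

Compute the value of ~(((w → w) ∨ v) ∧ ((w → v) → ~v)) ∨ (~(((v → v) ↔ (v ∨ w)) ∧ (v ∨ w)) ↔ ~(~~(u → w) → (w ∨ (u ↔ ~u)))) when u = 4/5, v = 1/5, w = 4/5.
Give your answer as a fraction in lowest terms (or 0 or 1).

w → w = 4/5 → 4/5 = 1
(w → w) ∨ v = 1 ∨ 1/5 = 1
w → v = 4/5 → 1/5 = 2/5
~v = ~1/5 = 4/5
(w → v) → ~v = 2/5 → 4/5 = 1
((w → w) ∨ v) ∧ ((w → v) → ~v) = 1 ∧ 1 = 1
~(((w → w) ∨ v) ∧ ((w → v) → ~v)) = ~1 = 0
v → v = 1/5 → 1/5 = 1
v ∨ w = 1/5 ∨ 4/5 = 4/5
(v → v) ↔ (v ∨ w) = 1 ↔ 4/5 = 4/5
v ∨ w = 1/5 ∨ 4/5 = 4/5
((v → v) ↔ (v ∨ w)) ∧ (v ∨ w) = 4/5 ∧ 4/5 = 4/5
~(((v → v) ↔ (v ∨ w)) ∧ (v ∨ w)) = ~4/5 = 1/5
u → w = 4/5 → 4/5 = 1
~(u → w) = ~1 = 0
~~(u → w) = ~0 = 1
~u = ~4/5 = 1/5
u ↔ ~u = 4/5 ↔ 1/5 = 2/5
w ∨ (u ↔ ~u) = 4/5 ∨ 2/5 = 4/5
~~(u → w) → (w ∨ (u ↔ ~u)) = 1 → 4/5 = 4/5
~(~~(u → w) → (w ∨ (u ↔ ~u))) = ~4/5 = 1/5
~(((v → v) ↔ (v ∨ w)) ∧ (v ∨ w)) ↔ ~(~~(u → w) → (w ∨ (u ↔ ~u))) = 1/5 ↔ 1/5 = 1
~(((w → w) ∨ v) ∧ ((w → v) → ~v)) ∨ (~(((v → v) ↔ (v ∨ w)) ∧ (v ∨ w)) ↔ ~(~~(u → w) → (w ∨ (u ↔ ~u)))) = 0 ∨ 1 = 1

1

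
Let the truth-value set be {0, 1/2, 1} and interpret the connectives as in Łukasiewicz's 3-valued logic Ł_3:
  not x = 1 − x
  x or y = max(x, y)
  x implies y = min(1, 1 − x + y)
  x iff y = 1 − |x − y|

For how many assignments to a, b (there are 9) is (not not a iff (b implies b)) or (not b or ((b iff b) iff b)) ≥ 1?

7

a = 0, b = 0 ↦ 1  ≥
a = 0, b = 1/2 ↦ 1/2  <
a = 0, b = 1 ↦ 1  ≥
a = 1/2, b = 0 ↦ 1  ≥
a = 1/2, b = 1/2 ↦ 1/2  <
a = 1/2, b = 1 ↦ 1  ≥
a = 1, b = 0 ↦ 1  ≥
a = 1, b = 1/2 ↦ 1  ≥
a = 1, b = 1 ↦ 1  ≥
So 7 of the 9 assignments meet the threshold.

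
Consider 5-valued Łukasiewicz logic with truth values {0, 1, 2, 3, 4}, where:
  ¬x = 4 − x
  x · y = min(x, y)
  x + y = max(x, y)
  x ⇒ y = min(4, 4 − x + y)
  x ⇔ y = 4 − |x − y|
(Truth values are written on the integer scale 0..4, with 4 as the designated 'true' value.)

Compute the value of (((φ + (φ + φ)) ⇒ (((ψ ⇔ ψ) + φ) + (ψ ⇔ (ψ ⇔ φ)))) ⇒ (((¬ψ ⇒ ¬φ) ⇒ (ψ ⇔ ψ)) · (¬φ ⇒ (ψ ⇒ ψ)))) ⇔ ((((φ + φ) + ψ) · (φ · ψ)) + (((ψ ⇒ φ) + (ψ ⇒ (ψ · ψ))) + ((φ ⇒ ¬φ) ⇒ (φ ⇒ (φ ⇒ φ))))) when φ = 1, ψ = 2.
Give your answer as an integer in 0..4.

4

φ + φ = 1 + 1 = 1
φ + (φ + φ) = 1 + 1 = 1
ψ ⇔ ψ = 2 ⇔ 2 = 4
(ψ ⇔ ψ) + φ = 4 + 1 = 4
ψ ⇔ φ = 2 ⇔ 1 = 3
ψ ⇔ (ψ ⇔ φ) = 2 ⇔ 3 = 3
((ψ ⇔ ψ) + φ) + (ψ ⇔ (ψ ⇔ φ)) = 4 + 3 = 4
(φ + (φ + φ)) ⇒ (((ψ ⇔ ψ) + φ) + (ψ ⇔ (ψ ⇔ φ))) = 1 ⇒ 4 = 4
¬ψ = ¬2 = 2
¬φ = ¬1 = 3
¬ψ ⇒ ¬φ = 2 ⇒ 3 = 4
ψ ⇔ ψ = 2 ⇔ 2 = 4
(¬ψ ⇒ ¬φ) ⇒ (ψ ⇔ ψ) = 4 ⇒ 4 = 4
¬φ = ¬1 = 3
ψ ⇒ ψ = 2 ⇒ 2 = 4
¬φ ⇒ (ψ ⇒ ψ) = 3 ⇒ 4 = 4
((¬ψ ⇒ ¬φ) ⇒ (ψ ⇔ ψ)) · (¬φ ⇒ (ψ ⇒ ψ)) = 4 · 4 = 4
((φ + (φ + φ)) ⇒ (((ψ ⇔ ψ) + φ) + (ψ ⇔ (ψ ⇔ φ)))) ⇒ (((¬ψ ⇒ ¬φ) ⇒ (ψ ⇔ ψ)) · (¬φ ⇒ (ψ ⇒ ψ))) = 4 ⇒ 4 = 4
φ + φ = 1 + 1 = 1
(φ + φ) + ψ = 1 + 2 = 2
φ · ψ = 1 · 2 = 1
((φ + φ) + ψ) · (φ · ψ) = 2 · 1 = 1
ψ ⇒ φ = 2 ⇒ 1 = 3
ψ · ψ = 2 · 2 = 2
ψ ⇒ (ψ · ψ) = 2 ⇒ 2 = 4
(ψ ⇒ φ) + (ψ ⇒ (ψ · ψ)) = 3 + 4 = 4
¬φ = ¬1 = 3
φ ⇒ ¬φ = 1 ⇒ 3 = 4
φ ⇒ φ = 1 ⇒ 1 = 4
φ ⇒ (φ ⇒ φ) = 1 ⇒ 4 = 4
(φ ⇒ ¬φ) ⇒ (φ ⇒ (φ ⇒ φ)) = 4 ⇒ 4 = 4
((ψ ⇒ φ) + (ψ ⇒ (ψ · ψ))) + ((φ ⇒ ¬φ) ⇒ (φ ⇒ (φ ⇒ φ))) = 4 + 4 = 4
(((φ + φ) + ψ) · (φ · ψ)) + (((ψ ⇒ φ) + (ψ ⇒ (ψ · ψ))) + ((φ ⇒ ¬φ) ⇒ (φ ⇒ (φ ⇒ φ)))) = 1 + 4 = 4
(((φ + (φ + φ)) ⇒ (((ψ ⇔ ψ) + φ) + (ψ ⇔ (ψ ⇔ φ)))) ⇒ (((¬ψ ⇒ ¬φ) ⇒ (ψ ⇔ ψ)) · (¬φ ⇒ (ψ ⇒ ψ)))) ⇔ ((((φ + φ) + ψ) · (φ · ψ)) + (((ψ ⇒ φ) + (ψ ⇒ (ψ · ψ))) + ((φ ⇒ ¬φ) ⇒ (φ ⇒ (φ ⇒ φ))))) = 4 ⇔ 4 = 4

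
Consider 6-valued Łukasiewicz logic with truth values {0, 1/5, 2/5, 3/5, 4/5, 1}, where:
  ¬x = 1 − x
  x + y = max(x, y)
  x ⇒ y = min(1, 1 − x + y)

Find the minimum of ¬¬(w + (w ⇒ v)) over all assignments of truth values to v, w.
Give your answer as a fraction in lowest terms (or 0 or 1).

3/5

Take v = 0, w = 2/5:
w ⇒ v = 2/5 ⇒ 0 = 3/5
w + (w ⇒ v) = 2/5 + 3/5 = 3/5
¬(w + (w ⇒ v)) = ¬3/5 = 2/5
¬¬(w + (w ⇒ v)) = ¬2/5 = 3/5
No assignment yields a value below 3/5, so this is the minimum.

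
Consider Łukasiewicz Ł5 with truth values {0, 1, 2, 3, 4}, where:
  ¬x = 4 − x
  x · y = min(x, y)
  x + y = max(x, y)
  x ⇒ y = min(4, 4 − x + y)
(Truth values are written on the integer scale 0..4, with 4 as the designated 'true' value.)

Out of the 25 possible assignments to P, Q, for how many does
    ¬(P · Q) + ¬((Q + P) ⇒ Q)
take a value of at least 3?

16

value 4: 9 assignments (counts)
value 3: 7 assignments (counts)
value 2: 5 assignments
value 1: 3 assignments
value 0: 1 assignment
So 16 of the 25 assignments meet the threshold.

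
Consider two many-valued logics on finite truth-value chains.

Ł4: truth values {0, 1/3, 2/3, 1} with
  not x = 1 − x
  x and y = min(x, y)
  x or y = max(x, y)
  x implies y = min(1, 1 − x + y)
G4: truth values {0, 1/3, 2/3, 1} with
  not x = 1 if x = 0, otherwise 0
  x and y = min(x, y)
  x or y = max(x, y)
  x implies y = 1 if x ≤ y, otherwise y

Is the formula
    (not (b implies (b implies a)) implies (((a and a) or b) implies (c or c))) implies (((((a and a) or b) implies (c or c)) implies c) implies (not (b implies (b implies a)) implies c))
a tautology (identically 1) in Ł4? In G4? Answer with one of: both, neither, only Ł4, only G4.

In Ł4: every assignment gives 1 — tautology.
In G4: every assignment gives 1 — tautology.

both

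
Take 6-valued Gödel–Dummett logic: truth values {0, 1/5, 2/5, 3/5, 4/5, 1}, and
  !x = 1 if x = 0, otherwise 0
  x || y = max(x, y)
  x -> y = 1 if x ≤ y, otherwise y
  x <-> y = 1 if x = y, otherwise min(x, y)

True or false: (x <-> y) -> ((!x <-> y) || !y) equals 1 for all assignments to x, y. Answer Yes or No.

No

Counterexample: take x = 1/5, y = 1/5.
x <-> y = 1/5 <-> 1/5 = 1
!x = !1/5 = 0
!x <-> y = 0 <-> 1/5 = 0
!y = !1/5 = 0
(!x <-> y) || !y = 0 || 0 = 0
(x <-> y) -> ((!x <-> y) || !y) = 1 -> 0 = 0
This gives 0 ≠ 1.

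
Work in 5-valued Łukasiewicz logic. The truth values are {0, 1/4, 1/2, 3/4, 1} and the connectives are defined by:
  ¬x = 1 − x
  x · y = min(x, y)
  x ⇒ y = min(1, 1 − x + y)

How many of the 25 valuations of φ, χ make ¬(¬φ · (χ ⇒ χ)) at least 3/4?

10

value 1: 5 assignments (counts)
value 3/4: 5 assignments (counts)
value 1/2: 5 assignments
value 1/4: 5 assignments
value 0: 5 assignments
So 10 of the 25 assignments meet the threshold.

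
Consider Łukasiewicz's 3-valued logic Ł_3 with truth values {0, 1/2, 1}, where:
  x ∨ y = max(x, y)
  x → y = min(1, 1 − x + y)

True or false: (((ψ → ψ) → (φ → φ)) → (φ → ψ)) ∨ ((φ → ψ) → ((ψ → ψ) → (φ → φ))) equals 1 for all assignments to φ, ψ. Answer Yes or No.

φ = 0, ψ = 0 ↦ 1
φ = 0, ψ = 1/2 ↦ 1
φ = 0, ψ = 1 ↦ 1
φ = 1/2, ψ = 0 ↦ 1
φ = 1/2, ψ = 1/2 ↦ 1
φ = 1/2, ψ = 1 ↦ 1
φ = 1, ψ = 0 ↦ 1
φ = 1, ψ = 1/2 ↦ 1
φ = 1, ψ = 1 ↦ 1
Every assignment gives a value ≥ 1.

Yes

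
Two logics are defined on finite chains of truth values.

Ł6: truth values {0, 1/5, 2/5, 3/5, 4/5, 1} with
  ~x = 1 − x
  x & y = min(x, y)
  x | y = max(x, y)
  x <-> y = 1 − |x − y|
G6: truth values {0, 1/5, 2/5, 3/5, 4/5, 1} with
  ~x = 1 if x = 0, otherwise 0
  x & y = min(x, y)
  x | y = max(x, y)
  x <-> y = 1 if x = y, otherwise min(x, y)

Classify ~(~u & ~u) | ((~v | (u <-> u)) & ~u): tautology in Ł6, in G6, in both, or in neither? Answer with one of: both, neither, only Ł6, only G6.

only G6

In Ł6: at u = 1/5, v = 0 the value is 4/5 — not a tautology.
In G6: every assignment gives 1 — tautology.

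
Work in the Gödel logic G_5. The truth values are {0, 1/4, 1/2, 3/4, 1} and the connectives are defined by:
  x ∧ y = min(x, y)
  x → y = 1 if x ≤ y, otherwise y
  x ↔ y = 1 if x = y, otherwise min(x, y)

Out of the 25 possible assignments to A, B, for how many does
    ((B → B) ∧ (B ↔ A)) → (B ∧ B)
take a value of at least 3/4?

22

value 1: 21 assignments (counts)
value 3/4: 1 assignment (counts)
value 1/2: 1 assignment
value 1/4: 1 assignment
value 0: 1 assignment
So 22 of the 25 assignments meet the threshold.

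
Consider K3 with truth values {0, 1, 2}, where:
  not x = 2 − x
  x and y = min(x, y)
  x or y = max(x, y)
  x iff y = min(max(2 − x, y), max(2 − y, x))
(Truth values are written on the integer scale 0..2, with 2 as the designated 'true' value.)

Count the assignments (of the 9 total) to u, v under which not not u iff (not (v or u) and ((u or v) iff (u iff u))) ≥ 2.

2

u = 0, v = 0 ↦ 2  ≥
u = 0, v = 1 ↦ 1  <
u = 0, v = 2 ↦ 2  ≥
u = 1, v = 0 ↦ 1  <
u = 1, v = 1 ↦ 1  <
u = 1, v = 2 ↦ 1  <
u = 2, v = 0 ↦ 0  <
u = 2, v = 1 ↦ 0  <
u = 2, v = 2 ↦ 0  <
So 2 of the 9 assignments meet the threshold.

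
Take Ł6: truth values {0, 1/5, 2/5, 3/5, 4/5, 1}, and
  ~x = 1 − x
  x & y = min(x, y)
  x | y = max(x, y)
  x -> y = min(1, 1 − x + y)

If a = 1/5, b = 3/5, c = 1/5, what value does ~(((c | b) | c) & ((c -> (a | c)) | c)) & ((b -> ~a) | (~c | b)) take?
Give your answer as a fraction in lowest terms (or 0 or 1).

c | b = 1/5 | 3/5 = 3/5
(c | b) | c = 3/5 | 1/5 = 3/5
a | c = 1/5 | 1/5 = 1/5
c -> (a | c) = 1/5 -> 1/5 = 1
(c -> (a | c)) | c = 1 | 1/5 = 1
((c | b) | c) & ((c -> (a | c)) | c) = 3/5 & 1 = 3/5
~(((c | b) | c) & ((c -> (a | c)) | c)) = ~3/5 = 2/5
~a = ~1/5 = 4/5
b -> ~a = 3/5 -> 4/5 = 1
~c = ~1/5 = 4/5
~c | b = 4/5 | 3/5 = 4/5
(b -> ~a) | (~c | b) = 1 | 4/5 = 1
~(((c | b) | c) & ((c -> (a | c)) | c)) & ((b -> ~a) | (~c | b)) = 2/5 & 1 = 2/5

2/5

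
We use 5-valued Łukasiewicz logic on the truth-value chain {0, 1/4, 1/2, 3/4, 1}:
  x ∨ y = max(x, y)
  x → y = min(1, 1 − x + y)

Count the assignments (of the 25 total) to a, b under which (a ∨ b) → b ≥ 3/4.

19

value 1: 15 assignments (counts)
value 3/4: 4 assignments (counts)
value 1/2: 3 assignments
value 1/4: 2 assignments
value 0: 1 assignment
So 19 of the 25 assignments meet the threshold.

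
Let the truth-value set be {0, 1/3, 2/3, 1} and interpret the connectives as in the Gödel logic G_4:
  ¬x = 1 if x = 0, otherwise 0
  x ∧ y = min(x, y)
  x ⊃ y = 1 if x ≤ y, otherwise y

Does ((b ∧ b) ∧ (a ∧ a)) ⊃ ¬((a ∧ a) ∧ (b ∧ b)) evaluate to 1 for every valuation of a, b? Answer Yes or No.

No

Counterexample: take a = 1/3, b = 1/3.
b ∧ b = 1/3 ∧ 1/3 = 1/3
a ∧ a = 1/3 ∧ 1/3 = 1/3
(b ∧ b) ∧ (a ∧ a) = 1/3 ∧ 1/3 = 1/3
(a ∧ a) ∧ (b ∧ b) = 1/3 ∧ 1/3 = 1/3
¬((a ∧ a) ∧ (b ∧ b)) = ¬1/3 = 0
((b ∧ b) ∧ (a ∧ a)) ⊃ ¬((a ∧ a) ∧ (b ∧ b)) = 1/3 ⊃ 0 = 0
This gives 0 ≠ 1.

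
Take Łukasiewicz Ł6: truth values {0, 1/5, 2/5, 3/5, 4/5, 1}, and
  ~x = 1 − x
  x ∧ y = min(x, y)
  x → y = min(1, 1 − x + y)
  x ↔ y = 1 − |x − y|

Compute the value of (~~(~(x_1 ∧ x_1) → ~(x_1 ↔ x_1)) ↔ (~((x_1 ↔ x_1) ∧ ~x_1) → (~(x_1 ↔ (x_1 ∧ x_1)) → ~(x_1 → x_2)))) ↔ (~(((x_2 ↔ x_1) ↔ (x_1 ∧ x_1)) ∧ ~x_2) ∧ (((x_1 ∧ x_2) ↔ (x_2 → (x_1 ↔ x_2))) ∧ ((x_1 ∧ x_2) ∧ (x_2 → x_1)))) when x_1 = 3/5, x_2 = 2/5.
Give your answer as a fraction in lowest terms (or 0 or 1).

4/5

x_1 ∧ x_1 = 3/5 ∧ 3/5 = 3/5
~(x_1 ∧ x_1) = ~3/5 = 2/5
x_1 ↔ x_1 = 3/5 ↔ 3/5 = 1
~(x_1 ↔ x_1) = ~1 = 0
~(x_1 ∧ x_1) → ~(x_1 ↔ x_1) = 2/5 → 0 = 3/5
~(~(x_1 ∧ x_1) → ~(x_1 ↔ x_1)) = ~3/5 = 2/5
~~(~(x_1 ∧ x_1) → ~(x_1 ↔ x_1)) = ~2/5 = 3/5
x_1 ↔ x_1 = 3/5 ↔ 3/5 = 1
~x_1 = ~3/5 = 2/5
(x_1 ↔ x_1) ∧ ~x_1 = 1 ∧ 2/5 = 2/5
~((x_1 ↔ x_1) ∧ ~x_1) = ~2/5 = 3/5
x_1 ∧ x_1 = 3/5 ∧ 3/5 = 3/5
x_1 ↔ (x_1 ∧ x_1) = 3/5 ↔ 3/5 = 1
~(x_1 ↔ (x_1 ∧ x_1)) = ~1 = 0
x_1 → x_2 = 3/5 → 2/5 = 4/5
~(x_1 → x_2) = ~4/5 = 1/5
~(x_1 ↔ (x_1 ∧ x_1)) → ~(x_1 → x_2) = 0 → 1/5 = 1
~((x_1 ↔ x_1) ∧ ~x_1) → (~(x_1 ↔ (x_1 ∧ x_1)) → ~(x_1 → x_2)) = 3/5 → 1 = 1
~~(~(x_1 ∧ x_1) → ~(x_1 ↔ x_1)) ↔ (~((x_1 ↔ x_1) ∧ ~x_1) → (~(x_1 ↔ (x_1 ∧ x_1)) → ~(x_1 → x_2))) = 3/5 ↔ 1 = 3/5
x_2 ↔ x_1 = 2/5 ↔ 3/5 = 4/5
x_1 ∧ x_1 = 3/5 ∧ 3/5 = 3/5
(x_2 ↔ x_1) ↔ (x_1 ∧ x_1) = 4/5 ↔ 3/5 = 4/5
~x_2 = ~2/5 = 3/5
((x_2 ↔ x_1) ↔ (x_1 ∧ x_1)) ∧ ~x_2 = 4/5 ∧ 3/5 = 3/5
~(((x_2 ↔ x_1) ↔ (x_1 ∧ x_1)) ∧ ~x_2) = ~3/5 = 2/5
x_1 ∧ x_2 = 3/5 ∧ 2/5 = 2/5
x_1 ↔ x_2 = 3/5 ↔ 2/5 = 4/5
x_2 → (x_1 ↔ x_2) = 2/5 → 4/5 = 1
(x_1 ∧ x_2) ↔ (x_2 → (x_1 ↔ x_2)) = 2/5 ↔ 1 = 2/5
x_1 ∧ x_2 = 3/5 ∧ 2/5 = 2/5
x_2 → x_1 = 2/5 → 3/5 = 1
(x_1 ∧ x_2) ∧ (x_2 → x_1) = 2/5 ∧ 1 = 2/5
((x_1 ∧ x_2) ↔ (x_2 → (x_1 ↔ x_2))) ∧ ((x_1 ∧ x_2) ∧ (x_2 → x_1)) = 2/5 ∧ 2/5 = 2/5
~(((x_2 ↔ x_1) ↔ (x_1 ∧ x_1)) ∧ ~x_2) ∧ (((x_1 ∧ x_2) ↔ (x_2 → (x_1 ↔ x_2))) ∧ ((x_1 ∧ x_2) ∧ (x_2 → x_1))) = 2/5 ∧ 2/5 = 2/5
(~~(~(x_1 ∧ x_1) → ~(x_1 ↔ x_1)) ↔ (~((x_1 ↔ x_1) ∧ ~x_1) → (~(x_1 ↔ (x_1 ∧ x_1)) → ~(x_1 → x_2)))) ↔ (~(((x_2 ↔ x_1) ↔ (x_1 ∧ x_1)) ∧ ~x_2) ∧ (((x_1 ∧ x_2) ↔ (x_2 → (x_1 ↔ x_2))) ∧ ((x_1 ∧ x_2) ∧ (x_2 → x_1)))) = 3/5 ↔ 2/5 = 4/5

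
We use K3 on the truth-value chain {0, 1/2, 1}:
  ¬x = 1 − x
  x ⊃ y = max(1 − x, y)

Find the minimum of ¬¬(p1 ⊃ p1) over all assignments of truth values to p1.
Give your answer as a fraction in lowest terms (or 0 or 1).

1/2

Take p1 = 1/2:
p1 ⊃ p1 = 1/2 ⊃ 1/2 = 1/2
¬(p1 ⊃ p1) = ¬1/2 = 1/2
¬¬(p1 ⊃ p1) = ¬1/2 = 1/2
No assignment yields a value below 1/2, so this is the minimum.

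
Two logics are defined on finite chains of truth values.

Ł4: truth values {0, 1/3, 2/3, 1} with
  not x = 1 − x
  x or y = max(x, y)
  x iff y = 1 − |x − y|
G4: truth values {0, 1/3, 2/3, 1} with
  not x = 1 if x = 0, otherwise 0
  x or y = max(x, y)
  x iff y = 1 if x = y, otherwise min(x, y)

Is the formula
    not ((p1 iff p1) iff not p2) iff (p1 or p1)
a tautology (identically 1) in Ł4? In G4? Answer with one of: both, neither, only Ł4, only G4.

In Ł4: at p1 = 0, p2 = 1/3 the value is 2/3 — not a tautology.
In G4: at p1 = 0, p2 = 1/3 the value is 0 — not a tautology.

neither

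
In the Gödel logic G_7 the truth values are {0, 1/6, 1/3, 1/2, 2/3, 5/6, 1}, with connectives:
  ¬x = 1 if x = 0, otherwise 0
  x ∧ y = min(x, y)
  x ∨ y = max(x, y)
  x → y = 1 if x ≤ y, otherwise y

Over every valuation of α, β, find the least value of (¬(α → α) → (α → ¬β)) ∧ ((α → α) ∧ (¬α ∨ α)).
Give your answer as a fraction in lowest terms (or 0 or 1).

1/6

Take α = 1/6, β = 0:
α → α = 1/6 → 1/6 = 1
¬(α → α) = ¬1 = 0
¬β = ¬0 = 1
α → ¬β = 1/6 → 1 = 1
¬(α → α) → (α → ¬β) = 0 → 1 = 1
α → α = 1/6 → 1/6 = 1
¬α = ¬1/6 = 0
¬α ∨ α = 0 ∨ 1/6 = 1/6
(α → α) ∧ (¬α ∨ α) = 1 ∧ 1/6 = 1/6
(¬(α → α) → (α → ¬β)) ∧ ((α → α) ∧ (¬α ∨ α)) = 1 ∧ 1/6 = 1/6
No assignment yields a value below 1/6, so this is the minimum.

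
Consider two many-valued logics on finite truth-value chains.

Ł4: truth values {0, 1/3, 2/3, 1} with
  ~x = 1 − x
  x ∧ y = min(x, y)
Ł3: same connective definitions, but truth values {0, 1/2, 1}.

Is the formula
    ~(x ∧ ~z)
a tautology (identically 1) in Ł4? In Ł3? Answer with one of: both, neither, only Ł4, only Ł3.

In Ł4: at x = 1/3, z = 0 the value is 2/3 — not a tautology.
In Ł3: at x = 1/2, z = 0 the value is 1/2 — not a tautology.

neither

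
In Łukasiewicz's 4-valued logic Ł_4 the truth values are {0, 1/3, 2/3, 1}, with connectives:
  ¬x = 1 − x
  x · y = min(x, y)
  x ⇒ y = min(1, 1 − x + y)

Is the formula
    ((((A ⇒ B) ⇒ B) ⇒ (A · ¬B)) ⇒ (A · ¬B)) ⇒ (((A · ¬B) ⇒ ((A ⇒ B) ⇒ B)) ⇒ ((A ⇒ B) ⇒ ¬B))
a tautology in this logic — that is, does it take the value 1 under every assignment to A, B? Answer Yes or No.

No

Counterexample: take A = 0, B = 2/3.
A ⇒ B = 0 ⇒ 2/3 = 1
(A ⇒ B) ⇒ B = 1 ⇒ 2/3 = 2/3
¬B = ¬2/3 = 1/3
A · ¬B = 0 · 1/3 = 0
((A ⇒ B) ⇒ B) ⇒ (A · ¬B) = 2/3 ⇒ 0 = 1/3
¬B = ¬2/3 = 1/3
A · ¬B = 0 · 1/3 = 0
(((A ⇒ B) ⇒ B) ⇒ (A · ¬B)) ⇒ (A · ¬B) = 1/3 ⇒ 0 = 2/3
¬B = ¬2/3 = 1/3
A · ¬B = 0 · 1/3 = 0
A ⇒ B = 0 ⇒ 2/3 = 1
(A ⇒ B) ⇒ B = 1 ⇒ 2/3 = 2/3
(A · ¬B) ⇒ ((A ⇒ B) ⇒ B) = 0 ⇒ 2/3 = 1
A ⇒ B = 0 ⇒ 2/3 = 1
¬B = ¬2/3 = 1/3
(A ⇒ B) ⇒ ¬B = 1 ⇒ 1/3 = 1/3
((A · ¬B) ⇒ ((A ⇒ B) ⇒ B)) ⇒ ((A ⇒ B) ⇒ ¬B) = 1 ⇒ 1/3 = 1/3
((((A ⇒ B) ⇒ B) ⇒ (A · ¬B)) ⇒ (A · ¬B)) ⇒ (((A · ¬B) ⇒ ((A ⇒ B) ⇒ B)) ⇒ ((A ⇒ B) ⇒ ¬B)) = 2/3 ⇒ 1/3 = 2/3
This gives 2/3 ≠ 1.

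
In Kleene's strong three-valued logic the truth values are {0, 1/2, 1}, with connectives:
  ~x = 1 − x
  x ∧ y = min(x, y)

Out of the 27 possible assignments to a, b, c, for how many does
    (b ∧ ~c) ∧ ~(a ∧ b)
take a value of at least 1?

1

value 1: 1 assignment (counts)
value 1/2: 9 assignments
value 0: 17 assignments
So 1 of the 27 assignments meets the threshold.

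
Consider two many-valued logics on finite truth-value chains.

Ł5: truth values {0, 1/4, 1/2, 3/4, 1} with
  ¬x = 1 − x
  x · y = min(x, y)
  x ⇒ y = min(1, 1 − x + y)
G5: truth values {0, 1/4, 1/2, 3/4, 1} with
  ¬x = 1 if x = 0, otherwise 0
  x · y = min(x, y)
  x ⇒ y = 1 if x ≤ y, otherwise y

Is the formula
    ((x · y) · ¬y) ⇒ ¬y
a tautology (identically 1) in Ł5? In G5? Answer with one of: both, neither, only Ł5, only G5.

In Ł5: every assignment gives 1 — tautology.
In G5: every assignment gives 1 — tautology.

both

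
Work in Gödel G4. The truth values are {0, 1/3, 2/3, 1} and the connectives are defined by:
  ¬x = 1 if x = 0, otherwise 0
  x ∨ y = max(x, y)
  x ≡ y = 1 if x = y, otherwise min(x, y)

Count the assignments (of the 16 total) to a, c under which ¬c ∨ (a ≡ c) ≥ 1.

a = 0, c = 0 ↦ 1  ≥
a = 0, c = 1/3 ↦ 0  <
a = 0, c = 2/3 ↦ 0  <
a = 0, c = 1 ↦ 0  <
a = 1/3, c = 0 ↦ 1  ≥
a = 1/3, c = 1/3 ↦ 1  ≥
a = 1/3, c = 2/3 ↦ 1/3  <
a = 1/3, c = 1 ↦ 1/3  <
a = 2/3, c = 0 ↦ 1  ≥
a = 2/3, c = 1/3 ↦ 1/3  <
a = 2/3, c = 2/3 ↦ 1  ≥
a = 2/3, c = 1 ↦ 2/3  <
a = 1, c = 0 ↦ 1  ≥
a = 1, c = 1/3 ↦ 1/3  <
a = 1, c = 2/3 ↦ 2/3  <
a = 1, c = 1 ↦ 1  ≥
So 7 of the 16 assignments meet the threshold.

7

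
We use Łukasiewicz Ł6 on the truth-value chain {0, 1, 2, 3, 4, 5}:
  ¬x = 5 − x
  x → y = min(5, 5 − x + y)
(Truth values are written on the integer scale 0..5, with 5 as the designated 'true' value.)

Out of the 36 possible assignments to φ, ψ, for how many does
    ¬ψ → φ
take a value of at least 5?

value 5: 21 assignments (counts)
value 4: 5 assignments
value 3: 4 assignments
value 2: 3 assignments
value 1: 2 assignments
value 0: 1 assignment
So 21 of the 36 assignments meet the threshold.

21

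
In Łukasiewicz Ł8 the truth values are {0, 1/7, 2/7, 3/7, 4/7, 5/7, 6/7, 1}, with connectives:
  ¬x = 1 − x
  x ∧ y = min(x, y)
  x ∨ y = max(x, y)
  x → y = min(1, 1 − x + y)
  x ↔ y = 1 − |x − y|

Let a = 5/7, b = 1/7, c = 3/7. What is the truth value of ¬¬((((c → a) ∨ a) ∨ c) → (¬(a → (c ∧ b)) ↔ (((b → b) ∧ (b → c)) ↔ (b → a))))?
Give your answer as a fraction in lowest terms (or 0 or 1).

4/7

c → a = 3/7 → 5/7 = 1
(c → a) ∨ a = 1 ∨ 5/7 = 1
((c → a) ∨ a) ∨ c = 1 ∨ 3/7 = 1
c ∧ b = 3/7 ∧ 1/7 = 1/7
a → (c ∧ b) = 5/7 → 1/7 = 3/7
¬(a → (c ∧ b)) = ¬3/7 = 4/7
b → b = 1/7 → 1/7 = 1
b → c = 1/7 → 3/7 = 1
(b → b) ∧ (b → c) = 1 ∧ 1 = 1
b → a = 1/7 → 5/7 = 1
((b → b) ∧ (b → c)) ↔ (b → a) = 1 ↔ 1 = 1
¬(a → (c ∧ b)) ↔ (((b → b) ∧ (b → c)) ↔ (b → a)) = 4/7 ↔ 1 = 4/7
(((c → a) ∨ a) ∨ c) → (¬(a → (c ∧ b)) ↔ (((b → b) ∧ (b → c)) ↔ (b → a))) = 1 → 4/7 = 4/7
¬((((c → a) ∨ a) ∨ c) → (¬(a → (c ∧ b)) ↔ (((b → b) ∧ (b → c)) ↔ (b → a)))) = ¬4/7 = 3/7
¬¬((((c → a) ∨ a) ∨ c) → (¬(a → (c ∧ b)) ↔ (((b → b) ∧ (b → c)) ↔ (b → a)))) = ¬3/7 = 4/7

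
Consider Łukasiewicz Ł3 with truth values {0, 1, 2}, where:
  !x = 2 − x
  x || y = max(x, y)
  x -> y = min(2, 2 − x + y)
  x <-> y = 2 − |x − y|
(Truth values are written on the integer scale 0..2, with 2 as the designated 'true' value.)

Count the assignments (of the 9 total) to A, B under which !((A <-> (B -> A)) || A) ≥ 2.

1

A = 0, B = 0 ↦ 2  ≥
A = 0, B = 1 ↦ 1  <
A = 0, B = 2 ↦ 0  <
A = 1, B = 0 ↦ 1  <
A = 1, B = 1 ↦ 1  <
A = 1, B = 2 ↦ 0  <
A = 2, B = 0 ↦ 0  <
A = 2, B = 1 ↦ 0  <
A = 2, B = 2 ↦ 0  <
So 1 of the 9 assignments meets the threshold.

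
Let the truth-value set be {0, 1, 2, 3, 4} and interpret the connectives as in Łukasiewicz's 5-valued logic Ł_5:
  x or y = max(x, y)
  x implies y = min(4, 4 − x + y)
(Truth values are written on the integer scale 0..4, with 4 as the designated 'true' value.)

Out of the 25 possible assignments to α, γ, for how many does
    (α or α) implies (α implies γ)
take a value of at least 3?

21

value 4: 19 assignments (counts)
value 3: 2 assignments (counts)
value 2: 2 assignments
value 1: 1 assignment
value 0: 1 assignment
So 21 of the 25 assignments meet the threshold.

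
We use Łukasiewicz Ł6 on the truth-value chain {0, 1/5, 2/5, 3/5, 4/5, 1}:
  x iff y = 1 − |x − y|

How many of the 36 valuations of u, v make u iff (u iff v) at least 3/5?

value 1: 8 assignments (counts)
value 4/5: 10 assignments (counts)
value 3/5: 7 assignments (counts)
value 2/5: 6 assignments
value 1/5: 3 assignments
value 0: 2 assignments
So 25 of the 36 assignments meet the threshold.

25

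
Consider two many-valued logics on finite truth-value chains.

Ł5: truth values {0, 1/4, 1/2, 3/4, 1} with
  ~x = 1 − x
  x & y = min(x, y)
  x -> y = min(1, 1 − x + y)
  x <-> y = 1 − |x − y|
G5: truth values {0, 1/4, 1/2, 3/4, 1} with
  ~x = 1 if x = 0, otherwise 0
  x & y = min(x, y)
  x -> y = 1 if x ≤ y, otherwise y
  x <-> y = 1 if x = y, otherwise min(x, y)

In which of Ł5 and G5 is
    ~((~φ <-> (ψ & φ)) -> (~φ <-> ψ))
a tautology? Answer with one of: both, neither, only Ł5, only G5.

In Ł5: at φ = 0, ψ = 0 the value is 0 — not a tautology.
In G5: at φ = 0, ψ = 0 the value is 0 — not a tautology.

neither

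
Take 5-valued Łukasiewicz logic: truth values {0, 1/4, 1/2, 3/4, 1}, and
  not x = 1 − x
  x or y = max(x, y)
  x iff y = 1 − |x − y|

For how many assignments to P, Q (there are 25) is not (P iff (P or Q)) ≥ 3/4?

value 1: 1 assignment (counts)
value 3/4: 2 assignments (counts)
value 1/2: 3 assignments
value 1/4: 4 assignments
value 0: 15 assignments
So 3 of the 25 assignments meet the threshold.

3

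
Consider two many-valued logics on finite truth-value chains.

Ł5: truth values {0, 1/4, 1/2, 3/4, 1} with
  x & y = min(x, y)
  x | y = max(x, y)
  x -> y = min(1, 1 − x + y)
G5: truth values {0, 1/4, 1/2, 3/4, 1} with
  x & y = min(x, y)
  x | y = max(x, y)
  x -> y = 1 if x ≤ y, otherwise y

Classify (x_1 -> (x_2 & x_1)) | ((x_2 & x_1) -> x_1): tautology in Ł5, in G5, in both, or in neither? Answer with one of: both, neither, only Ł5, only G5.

both

In Ł5: every assignment gives 1 — tautology.
In G5: every assignment gives 1 — tautology.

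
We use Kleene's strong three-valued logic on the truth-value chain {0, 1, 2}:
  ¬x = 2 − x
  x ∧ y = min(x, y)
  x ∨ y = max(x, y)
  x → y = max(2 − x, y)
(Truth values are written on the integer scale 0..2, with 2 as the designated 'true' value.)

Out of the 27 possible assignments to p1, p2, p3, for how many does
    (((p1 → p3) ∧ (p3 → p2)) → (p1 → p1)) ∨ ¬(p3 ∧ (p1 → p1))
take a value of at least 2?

22

value 2: 22 assignments (counts)
value 1: 5 assignments
So 22 of the 27 assignments meet the threshold.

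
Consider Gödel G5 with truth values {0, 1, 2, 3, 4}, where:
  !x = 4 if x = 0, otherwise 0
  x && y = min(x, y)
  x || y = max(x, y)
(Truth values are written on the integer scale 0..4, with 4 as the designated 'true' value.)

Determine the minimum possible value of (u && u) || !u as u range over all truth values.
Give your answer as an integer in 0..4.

1

Take u = 1:
u && u = 1 && 1 = 1
!u = !1 = 0
(u && u) || !u = 1 || 0 = 1
No assignment yields a value below 1, so this is the minimum.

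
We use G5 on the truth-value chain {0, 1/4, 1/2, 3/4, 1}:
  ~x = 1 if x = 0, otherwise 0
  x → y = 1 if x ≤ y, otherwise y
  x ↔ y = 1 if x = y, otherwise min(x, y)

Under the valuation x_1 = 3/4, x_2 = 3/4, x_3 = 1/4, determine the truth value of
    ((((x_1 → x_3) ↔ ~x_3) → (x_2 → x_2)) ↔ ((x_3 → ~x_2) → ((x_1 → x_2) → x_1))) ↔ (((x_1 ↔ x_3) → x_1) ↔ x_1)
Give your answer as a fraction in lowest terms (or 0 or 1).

x_1 → x_3 = 3/4 → 1/4 = 1/4
~x_3 = ~1/4 = 0
(x_1 → x_3) ↔ ~x_3 = 1/4 ↔ 0 = 0
x_2 → x_2 = 3/4 → 3/4 = 1
((x_1 → x_3) ↔ ~x_3) → (x_2 → x_2) = 0 → 1 = 1
~x_2 = ~3/4 = 0
x_3 → ~x_2 = 1/4 → 0 = 0
x_1 → x_2 = 3/4 → 3/4 = 1
(x_1 → x_2) → x_1 = 1 → 3/4 = 3/4
(x_3 → ~x_2) → ((x_1 → x_2) → x_1) = 0 → 3/4 = 1
(((x_1 → x_3) ↔ ~x_3) → (x_2 → x_2)) ↔ ((x_3 → ~x_2) → ((x_1 → x_2) → x_1)) = 1 ↔ 1 = 1
x_1 ↔ x_3 = 3/4 ↔ 1/4 = 1/4
(x_1 ↔ x_3) → x_1 = 1/4 → 3/4 = 1
((x_1 ↔ x_3) → x_1) ↔ x_1 = 1 ↔ 3/4 = 3/4
((((x_1 → x_3) ↔ ~x_3) → (x_2 → x_2)) ↔ ((x_3 → ~x_2) → ((x_1 → x_2) → x_1))) ↔ (((x_1 ↔ x_3) → x_1) ↔ x_1) = 1 ↔ 3/4 = 3/4

3/4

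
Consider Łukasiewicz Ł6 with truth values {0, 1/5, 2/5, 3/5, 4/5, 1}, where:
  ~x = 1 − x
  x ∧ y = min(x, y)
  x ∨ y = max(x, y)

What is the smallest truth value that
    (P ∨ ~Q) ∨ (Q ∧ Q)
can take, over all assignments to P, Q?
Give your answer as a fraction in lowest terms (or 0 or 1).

3/5

Take P = 0, Q = 2/5:
~Q = ~2/5 = 3/5
P ∨ ~Q = 0 ∨ 3/5 = 3/5
Q ∧ Q = 2/5 ∧ 2/5 = 2/5
(P ∨ ~Q) ∨ (Q ∧ Q) = 3/5 ∨ 2/5 = 3/5
No assignment yields a value below 3/5, so this is the minimum.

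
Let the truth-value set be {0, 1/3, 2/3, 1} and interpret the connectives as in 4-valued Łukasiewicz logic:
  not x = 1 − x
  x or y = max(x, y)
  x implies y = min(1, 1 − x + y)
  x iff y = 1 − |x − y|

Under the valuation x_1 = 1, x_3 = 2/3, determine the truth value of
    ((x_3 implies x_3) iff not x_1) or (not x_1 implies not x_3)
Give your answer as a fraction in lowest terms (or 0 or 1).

x_3 implies x_3 = 2/3 implies 2/3 = 1
not x_1 = not 1 = 0
(x_3 implies x_3) iff not x_1 = 1 iff 0 = 0
not x_1 = not 1 = 0
not x_3 = not 2/3 = 1/3
not x_1 implies not x_3 = 0 implies 1/3 = 1
((x_3 implies x_3) iff not x_1) or (not x_1 implies not x_3) = 0 or 1 = 1

1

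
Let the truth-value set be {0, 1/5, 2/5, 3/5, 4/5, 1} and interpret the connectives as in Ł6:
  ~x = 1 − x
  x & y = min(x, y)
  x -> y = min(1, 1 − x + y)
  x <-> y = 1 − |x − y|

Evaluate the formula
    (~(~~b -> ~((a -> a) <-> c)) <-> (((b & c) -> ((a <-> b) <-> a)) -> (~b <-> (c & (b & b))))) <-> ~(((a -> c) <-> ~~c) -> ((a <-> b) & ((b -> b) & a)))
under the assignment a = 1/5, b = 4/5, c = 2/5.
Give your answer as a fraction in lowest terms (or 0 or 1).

~b = ~4/5 = 1/5
~~b = ~1/5 = 4/5
a -> a = 1/5 -> 1/5 = 1
(a -> a) <-> c = 1 <-> 2/5 = 2/5
~((a -> a) <-> c) = ~2/5 = 3/5
~~b -> ~((a -> a) <-> c) = 4/5 -> 3/5 = 4/5
~(~~b -> ~((a -> a) <-> c)) = ~4/5 = 1/5
b & c = 4/5 & 2/5 = 2/5
a <-> b = 1/5 <-> 4/5 = 2/5
(a <-> b) <-> a = 2/5 <-> 1/5 = 4/5
(b & c) -> ((a <-> b) <-> a) = 2/5 -> 4/5 = 1
~b = ~4/5 = 1/5
b & b = 4/5 & 4/5 = 4/5
c & (b & b) = 2/5 & 4/5 = 2/5
~b <-> (c & (b & b)) = 1/5 <-> 2/5 = 4/5
((b & c) -> ((a <-> b) <-> a)) -> (~b <-> (c & (b & b))) = 1 -> 4/5 = 4/5
~(~~b -> ~((a -> a) <-> c)) <-> (((b & c) -> ((a <-> b) <-> a)) -> (~b <-> (c & (b & b)))) = 1/5 <-> 4/5 = 2/5
a -> c = 1/5 -> 2/5 = 1
~c = ~2/5 = 3/5
~~c = ~3/5 = 2/5
(a -> c) <-> ~~c = 1 <-> 2/5 = 2/5
a <-> b = 1/5 <-> 4/5 = 2/5
b -> b = 4/5 -> 4/5 = 1
(b -> b) & a = 1 & 1/5 = 1/5
(a <-> b) & ((b -> b) & a) = 2/5 & 1/5 = 1/5
((a -> c) <-> ~~c) -> ((a <-> b) & ((b -> b) & a)) = 2/5 -> 1/5 = 4/5
~(((a -> c) <-> ~~c) -> ((a <-> b) & ((b -> b) & a))) = ~4/5 = 1/5
(~(~~b -> ~((a -> a) <-> c)) <-> (((b & c) -> ((a <-> b) <-> a)) -> (~b <-> (c & (b & b))))) <-> ~(((a -> c) <-> ~~c) -> ((a <-> b) & ((b -> b) & a))) = 2/5 <-> 1/5 = 4/5

4/5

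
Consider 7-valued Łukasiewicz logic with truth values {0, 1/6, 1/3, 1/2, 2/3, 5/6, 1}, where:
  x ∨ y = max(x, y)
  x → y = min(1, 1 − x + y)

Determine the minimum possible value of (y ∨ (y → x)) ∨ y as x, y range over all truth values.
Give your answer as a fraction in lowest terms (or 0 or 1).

1/2

Take x = 0, y = 1/2:
y → x = 1/2 → 0 = 1/2
y ∨ (y → x) = 1/2 ∨ 1/2 = 1/2
(y ∨ (y → x)) ∨ y = 1/2 ∨ 1/2 = 1/2
No assignment yields a value below 1/2, so this is the minimum.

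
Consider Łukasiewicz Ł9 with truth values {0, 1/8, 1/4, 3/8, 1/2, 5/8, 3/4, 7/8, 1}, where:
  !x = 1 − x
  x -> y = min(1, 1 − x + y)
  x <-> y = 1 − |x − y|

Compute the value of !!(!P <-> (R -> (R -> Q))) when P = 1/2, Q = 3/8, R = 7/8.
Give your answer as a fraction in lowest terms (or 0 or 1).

7/8

!P = !1/2 = 1/2
R -> Q = 7/8 -> 3/8 = 1/2
R -> (R -> Q) = 7/8 -> 1/2 = 5/8
!P <-> (R -> (R -> Q)) = 1/2 <-> 5/8 = 7/8
!(!P <-> (R -> (R -> Q))) = !7/8 = 1/8
!!(!P <-> (R -> (R -> Q))) = !1/8 = 7/8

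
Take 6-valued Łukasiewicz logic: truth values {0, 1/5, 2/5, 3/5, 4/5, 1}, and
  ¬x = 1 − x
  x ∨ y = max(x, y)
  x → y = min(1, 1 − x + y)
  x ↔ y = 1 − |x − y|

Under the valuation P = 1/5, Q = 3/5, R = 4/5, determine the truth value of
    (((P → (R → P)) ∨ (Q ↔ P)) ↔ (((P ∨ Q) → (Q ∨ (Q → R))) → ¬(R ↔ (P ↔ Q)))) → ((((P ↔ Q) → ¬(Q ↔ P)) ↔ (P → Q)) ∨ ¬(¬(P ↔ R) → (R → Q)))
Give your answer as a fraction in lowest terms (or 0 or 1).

R → P = 4/5 → 1/5 = 2/5
P → (R → P) = 1/5 → 2/5 = 1
Q ↔ P = 3/5 ↔ 1/5 = 3/5
(P → (R → P)) ∨ (Q ↔ P) = 1 ∨ 3/5 = 1
P ∨ Q = 1/5 ∨ 3/5 = 3/5
Q → R = 3/5 → 4/5 = 1
Q ∨ (Q → R) = 3/5 ∨ 1 = 1
(P ∨ Q) → (Q ∨ (Q → R)) = 3/5 → 1 = 1
P ↔ Q = 1/5 ↔ 3/5 = 3/5
R ↔ (P ↔ Q) = 4/5 ↔ 3/5 = 4/5
¬(R ↔ (P ↔ Q)) = ¬4/5 = 1/5
((P ∨ Q) → (Q ∨ (Q → R))) → ¬(R ↔ (P ↔ Q)) = 1 → 1/5 = 1/5
((P → (R → P)) ∨ (Q ↔ P)) ↔ (((P ∨ Q) → (Q ∨ (Q → R))) → ¬(R ↔ (P ↔ Q))) = 1 ↔ 1/5 = 1/5
P ↔ Q = 1/5 ↔ 3/5 = 3/5
Q ↔ P = 3/5 ↔ 1/5 = 3/5
¬(Q ↔ P) = ¬3/5 = 2/5
(P ↔ Q) → ¬(Q ↔ P) = 3/5 → 2/5 = 4/5
P → Q = 1/5 → 3/5 = 1
((P ↔ Q) → ¬(Q ↔ P)) ↔ (P → Q) = 4/5 ↔ 1 = 4/5
P ↔ R = 1/5 ↔ 4/5 = 2/5
¬(P ↔ R) = ¬2/5 = 3/5
R → Q = 4/5 → 3/5 = 4/5
¬(P ↔ R) → (R → Q) = 3/5 → 4/5 = 1
¬(¬(P ↔ R) → (R → Q)) = ¬1 = 0
(((P ↔ Q) → ¬(Q ↔ P)) ↔ (P → Q)) ∨ ¬(¬(P ↔ R) → (R → Q)) = 4/5 ∨ 0 = 4/5
(((P → (R → P)) ∨ (Q ↔ P)) ↔ (((P ∨ Q) → (Q ∨ (Q → R))) → ¬(R ↔ (P ↔ Q)))) → ((((P ↔ Q) → ¬(Q ↔ P)) ↔ (P → Q)) ∨ ¬(¬(P ↔ R) → (R → Q))) = 1/5 → 4/5 = 1

1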